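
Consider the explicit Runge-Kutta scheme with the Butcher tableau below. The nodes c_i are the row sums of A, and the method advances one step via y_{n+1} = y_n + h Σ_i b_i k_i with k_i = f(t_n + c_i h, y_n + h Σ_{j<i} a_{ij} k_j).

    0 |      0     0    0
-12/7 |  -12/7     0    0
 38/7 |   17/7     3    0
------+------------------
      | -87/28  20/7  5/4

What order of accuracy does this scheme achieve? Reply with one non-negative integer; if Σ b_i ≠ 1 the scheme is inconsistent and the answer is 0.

b = (-87/28, 20/7, 5/4)
c = (0, -12/7, 38/7)
Ac = (0, 0, -36/7)
Σ b_i: (-87/28)·1 + 20/7·1 + 5/4·1 = 1 ✓
b·c: 20/7·(-12/7) + 5/4·38/7 = 185/98 ≠ 1/2 ⇒ order 1.

1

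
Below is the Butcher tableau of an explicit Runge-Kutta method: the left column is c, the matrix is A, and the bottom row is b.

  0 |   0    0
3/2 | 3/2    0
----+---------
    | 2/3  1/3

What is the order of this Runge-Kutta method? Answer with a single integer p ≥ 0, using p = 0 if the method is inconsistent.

2

b = (2/3, 1/3)
c = (0, 3/2)
Σ b_i: 2/3·1 + 1/3·1 = 1 ✓
b·c: 1/3·3/2 = 1/2 ✓; 2 stages ⇒ order 2.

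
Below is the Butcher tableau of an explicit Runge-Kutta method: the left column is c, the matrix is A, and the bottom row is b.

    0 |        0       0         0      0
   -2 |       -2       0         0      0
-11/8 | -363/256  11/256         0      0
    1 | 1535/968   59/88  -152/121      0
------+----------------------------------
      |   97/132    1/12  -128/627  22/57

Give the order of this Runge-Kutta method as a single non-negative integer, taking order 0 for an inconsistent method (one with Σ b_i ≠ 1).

b = (97/132, 1/12, -128/627, 22/57)
c = (0, -2, -11/8, 1)
Ac = (0, 0, -11/128, 17/44)
Σ b_i: 97/132·1 + 1/12·1 + (-128/627)·1 + 22/57·1 = 1 ✓
b·c: 1/12·(-2) + (-128/627)·(-11/8) + 22/57·1 = 1/2 ✓
b·c²: 1/12·4 + (-128/627)·121/64 + 22/57·1 = 1/3 ✓
b·Ac: (-128/627)·(-11/128) + 22/57·17/44 = 1/6 ✓
b·c³: 1/12·(-8) + (-128/627)·(-1331/512) + 22/57·1 = 1/4 ✓
b·(c∘Ac): (-128/627)·121/1024 + 22/57·17/44 = 1/8 ✓
b·Ac²: (-128/627)·11/64 + 22/57·27/88 = 1/12 ✓
b·A²c: 22/57·19/176 = 1/24 ✓; 4 stages ⇒ order 4.

4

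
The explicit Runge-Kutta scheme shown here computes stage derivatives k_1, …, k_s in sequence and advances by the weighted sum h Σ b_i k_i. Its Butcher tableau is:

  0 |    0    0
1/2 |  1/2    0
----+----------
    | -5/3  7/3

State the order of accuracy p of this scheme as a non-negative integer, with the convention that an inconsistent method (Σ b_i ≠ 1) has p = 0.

0

b = (-5/3, 7/3)
c = (0, 1/2)
Σ b_i: (-5/3)·1 + 7/3·1 = 2/3 ≠ 1 ⇒ order 0.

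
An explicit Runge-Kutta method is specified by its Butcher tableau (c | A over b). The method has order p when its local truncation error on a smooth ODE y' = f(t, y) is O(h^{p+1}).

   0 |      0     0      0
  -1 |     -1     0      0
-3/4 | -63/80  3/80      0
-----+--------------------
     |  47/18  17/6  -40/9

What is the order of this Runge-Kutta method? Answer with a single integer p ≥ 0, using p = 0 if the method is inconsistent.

3

b = (47/18, 17/6, -40/9)
c = (0, -1, -3/4)
Ac = (0, 0, -3/80)
Σ b_i: 47/18·1 + 17/6·1 + (-40/9)·1 = 1 ✓
b·c: 17/6·(-1) + (-40/9)·(-3/4) = 1/2 ✓
b·c²: 17/6·1 + (-40/9)·9/16 = 1/3 ✓
b·Ac: (-40/9)·(-3/80) = 1/6 ✓; 3 stages ⇒ order 3.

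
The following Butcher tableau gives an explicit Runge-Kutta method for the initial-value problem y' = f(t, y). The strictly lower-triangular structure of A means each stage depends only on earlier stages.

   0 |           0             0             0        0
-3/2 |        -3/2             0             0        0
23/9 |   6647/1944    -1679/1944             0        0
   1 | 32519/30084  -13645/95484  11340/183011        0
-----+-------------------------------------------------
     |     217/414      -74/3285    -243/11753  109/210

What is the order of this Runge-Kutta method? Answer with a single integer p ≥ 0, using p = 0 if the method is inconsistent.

b = (217/414, -74/3285, -243/11753, 109/210)
c = (0, -3/2, 23/9, 1)
Ac = (0, 0, 1679/1296, 325/872)
Σ b_i: 217/414·1 + (-74/3285)·1 + (-243/11753)·1 + 109/210·1 = 1 ✓
b·c: (-74/3285)·(-3/2) + (-243/11753)·23/9 + 109/210·1 = 1/2 ✓
b·c²: (-74/3285)·9/4 + (-243/11753)·529/81 + 109/210·1 = 1/3 ✓
b·Ac: (-243/11753)·1679/1296 + 109/210·325/872 = 1/6 ✓
b·c³: (-74/3285)·(-27/8) + (-243/11753)·12167/729 + 109/210·1 = 1/4 ✓
b·(c∘Ac): (-243/11753)·38617/11664 + 109/210·325/872 = 1/8 ✓
b·Ac²: (-243/11753)·(-1679/864) + 109/210·145/1744 = 1/12 ✓
b·A²c: 109/210·35/436 = 1/24 ✓; 4 stages ⇒ order 4.

4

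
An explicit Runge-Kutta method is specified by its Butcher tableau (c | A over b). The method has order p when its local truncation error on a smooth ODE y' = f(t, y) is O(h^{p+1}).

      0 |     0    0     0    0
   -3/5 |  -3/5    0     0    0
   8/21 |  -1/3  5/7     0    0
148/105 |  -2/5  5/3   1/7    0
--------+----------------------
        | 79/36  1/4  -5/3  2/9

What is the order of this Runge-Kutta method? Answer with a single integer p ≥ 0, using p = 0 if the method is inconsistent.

b = (79/36, 1/4, -5/3, 2/9)
c = (0, -3/5, 8/21, 148/105)
Ac = (0, 0, -3/7, -139/147)
Σ b_i: 79/36·1 + 1/4·1 + (-5/3)·1 + 2/9·1 = 1 ✓
b·c: 1/4·(-3/5) + (-5/3)·8/21 + 2/9·148/105 = -1783/3780 ≠ 1/2 ⇒ order 1.

1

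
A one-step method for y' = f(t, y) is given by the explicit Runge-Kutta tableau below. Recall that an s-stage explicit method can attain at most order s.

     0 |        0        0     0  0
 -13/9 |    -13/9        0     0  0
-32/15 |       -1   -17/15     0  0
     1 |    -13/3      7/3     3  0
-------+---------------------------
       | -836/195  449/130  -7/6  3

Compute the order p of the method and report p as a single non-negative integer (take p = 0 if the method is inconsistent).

2

b = (-836/195, 449/130, -7/6, 3)
c = (0, -13/9, -32/15, 1)
Ac = (0, 0, 221/135, -1319/135)
Σ b_i: (-836/195)·1 + 449/130·1 + (-7/6)·1 + 3·1 = 1 ✓
b·c: 449/130·(-13/9) + (-7/6)·(-32/15) + 3·1 = 1/2 ✓
b·c²: 449/130·169/81 + (-7/6)·1024/225 + 3·1 = 19831/4050 ≠ 1/3 ⇒ order 2.
b·Ac: (-7/6)·221/135 + 3·(-1319/135) = -25289/810 ≠ 1/6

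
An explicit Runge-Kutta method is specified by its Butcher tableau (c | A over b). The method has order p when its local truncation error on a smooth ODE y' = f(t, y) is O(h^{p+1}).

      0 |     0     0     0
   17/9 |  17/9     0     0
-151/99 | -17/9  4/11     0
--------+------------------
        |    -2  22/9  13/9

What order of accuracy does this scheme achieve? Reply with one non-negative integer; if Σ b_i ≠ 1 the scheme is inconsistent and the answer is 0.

b = (-2, 22/9, 13/9)
c = (0, 17/9, -151/99)
Ac = (0, 0, 68/99)
Σ b_i: (-2)·1 + 22/9·1 + 13/9·1 = 17/9 ≠ 1 ⇒ order 0.

0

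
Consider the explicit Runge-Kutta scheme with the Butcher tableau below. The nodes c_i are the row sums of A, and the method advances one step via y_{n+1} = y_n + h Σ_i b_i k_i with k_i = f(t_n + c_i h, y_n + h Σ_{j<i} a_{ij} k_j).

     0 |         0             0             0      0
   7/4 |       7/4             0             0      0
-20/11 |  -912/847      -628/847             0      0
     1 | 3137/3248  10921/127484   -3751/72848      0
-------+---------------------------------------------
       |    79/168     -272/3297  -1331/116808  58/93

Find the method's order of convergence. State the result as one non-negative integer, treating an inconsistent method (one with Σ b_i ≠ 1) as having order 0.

4

b = (79/168, -272/3297, -1331/116808, 58/93)
c = (0, 7/4, -20/11, 1)
Ac = (0, 0, -157/121, 113/464)
Σ b_i: 79/168·1 + (-272/3297)·1 + (-1331/116808)·1 + 58/93·1 = 1 ✓
b·c: (-272/3297)·7/4 + (-1331/116808)·(-20/11) + 58/93·1 = 1/2 ✓
b·c²: (-272/3297)·49/16 + (-1331/116808)·400/121 + 58/93·1 = 1/3 ✓
b·Ac: (-1331/116808)·(-157/121) + 58/93·113/464 = 1/6 ✓
b·c³: (-272/3297)·343/64 + (-1331/116808)·(-8000/1331) + 58/93·1 = 1/4 ✓
b·(c∘Ac): (-1331/116808)·3140/1331 + 58/93·113/464 = 1/8 ✓
b·Ac²: (-1331/116808)·(-1099/484) + 58/93·171/1856 = 1/12 ✓
b·A²c: 58/93·31/464 = 1/24 ✓; 4 stages ⇒ order 4.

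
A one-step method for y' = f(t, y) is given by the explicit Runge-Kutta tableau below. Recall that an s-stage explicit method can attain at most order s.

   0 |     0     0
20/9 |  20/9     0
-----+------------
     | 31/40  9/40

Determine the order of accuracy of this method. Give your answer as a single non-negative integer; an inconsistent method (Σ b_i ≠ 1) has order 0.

2

b = (31/40, 9/40)
c = (0, 20/9)
Σ b_i: 31/40·1 + 9/40·1 = 1 ✓
b·c: 9/40·20/9 = 1/2 ✓; 2 stages ⇒ order 2.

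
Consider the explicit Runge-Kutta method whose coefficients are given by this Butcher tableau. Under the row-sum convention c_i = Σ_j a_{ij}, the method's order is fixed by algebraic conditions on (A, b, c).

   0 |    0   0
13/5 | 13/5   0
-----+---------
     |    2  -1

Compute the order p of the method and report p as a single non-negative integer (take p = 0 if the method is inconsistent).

b = (2, -1)
c = (0, 13/5)
Σ b_i: 2·1 + (-1)·1 = 1 ✓
b·c: (-1)·13/5 = -13/5 ≠ 1/2 ⇒ order 1.

1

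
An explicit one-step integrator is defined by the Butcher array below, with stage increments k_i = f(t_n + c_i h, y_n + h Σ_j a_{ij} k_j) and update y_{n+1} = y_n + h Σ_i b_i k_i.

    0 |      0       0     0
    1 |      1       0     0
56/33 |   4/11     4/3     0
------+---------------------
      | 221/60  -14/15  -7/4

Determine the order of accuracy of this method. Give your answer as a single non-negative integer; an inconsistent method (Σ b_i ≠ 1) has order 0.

1

b = (221/60, -14/15, -7/4)
c = (0, 1, 56/33)
Ac = (0, 0, 4/3)
Σ b_i: 221/60·1 + (-14/15)·1 + (-7/4)·1 = 1 ✓
b·c: (-14/15)·1 + (-7/4)·56/33 = -644/165 ≠ 1/2 ⇒ order 1.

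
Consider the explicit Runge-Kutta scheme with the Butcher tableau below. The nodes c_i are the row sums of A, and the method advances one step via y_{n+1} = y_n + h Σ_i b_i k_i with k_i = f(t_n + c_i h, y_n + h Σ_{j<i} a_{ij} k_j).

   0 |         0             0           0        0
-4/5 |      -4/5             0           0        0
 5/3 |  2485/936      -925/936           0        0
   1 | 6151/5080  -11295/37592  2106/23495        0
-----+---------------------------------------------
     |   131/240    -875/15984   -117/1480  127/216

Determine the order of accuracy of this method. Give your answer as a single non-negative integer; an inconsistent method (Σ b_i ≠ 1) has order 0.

b = (131/240, -875/15984, -117/1480, 127/216)
c = (0, -4/5, 5/3, 1)
Ac = (0, 0, 185/234, 99/254)
Σ b_i: 131/240·1 + (-875/15984)·1 + (-117/1480)·1 + 127/216·1 = 1 ✓
b·c: (-875/15984)·(-4/5) + (-117/1480)·5/3 + 127/216·1 = 1/2 ✓
b·c²: (-875/15984)·16/25 + (-117/1480)·25/9 + 127/216·1 = 1/3 ✓
b·Ac: (-117/1480)·185/234 + 127/216·99/254 = 1/6 ✓
b·c³: (-875/15984)·(-64/125) + (-117/1480)·125/27 + 127/216·1 = 1/4 ✓
b·(c∘Ac): (-117/1480)·925/702 + 127/216·99/254 = 1/8 ✓
b·Ac²: (-117/1480)·(-74/117) + 127/216·36/635 = 1/12 ✓
b·A²c: 127/216·9/127 = 1/24 ✓; 4 stages ⇒ order 4.

4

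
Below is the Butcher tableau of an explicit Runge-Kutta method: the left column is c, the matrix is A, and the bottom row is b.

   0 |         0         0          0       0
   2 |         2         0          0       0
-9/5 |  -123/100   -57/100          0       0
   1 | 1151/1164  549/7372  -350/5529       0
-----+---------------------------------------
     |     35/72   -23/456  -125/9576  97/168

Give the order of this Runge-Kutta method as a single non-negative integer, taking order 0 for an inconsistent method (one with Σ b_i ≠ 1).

b = (35/72, -23/456, -125/9576, 97/168)
c = (0, 2, -9/5, 1)
Ac = (0, 0, -57/50, 51/194)
Σ b_i: 35/72·1 + (-23/456)·1 + (-125/9576)·1 + 97/168·1 = 1 ✓
b·c: (-23/456)·2 + (-125/9576)·(-9/5) + 97/168·1 = 1/2 ✓
b·c²: (-23/456)·4 + (-125/9576)·81/25 + 97/168·1 = 1/3 ✓
b·Ac: (-125/9576)·(-57/50) + 97/168·51/194 = 1/6 ✓
b·c³: (-23/456)·8 + (-125/9576)·(-729/125) + 97/168·1 = 1/4 ✓
b·(c∘Ac): (-125/9576)·513/250 + 97/168·51/194 = 1/8 ✓
b·Ac²: (-125/9576)·(-57/25) + 97/168·9/97 = 1/12 ✓
b·A²c: 97/168·7/97 = 1/24 ✓; 4 stages ⇒ order 4.

4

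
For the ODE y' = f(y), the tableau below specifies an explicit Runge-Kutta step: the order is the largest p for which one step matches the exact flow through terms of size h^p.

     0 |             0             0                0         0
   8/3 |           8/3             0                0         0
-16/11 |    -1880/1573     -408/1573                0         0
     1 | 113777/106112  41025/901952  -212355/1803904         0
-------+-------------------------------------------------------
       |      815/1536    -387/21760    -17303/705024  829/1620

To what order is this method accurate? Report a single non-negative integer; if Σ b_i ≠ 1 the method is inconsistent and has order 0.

b = (815/1536, -387/21760, -17303/705024, 829/1620)
c = (0, 8/3, -16/11, 1)
Ac = (0, 0, -1088/1573, 485/1658)
Σ b_i: 815/1536·1 + (-387/21760)·1 + (-17303/705024)·1 + 829/1620·1 = 1 ✓
b·c: (-387/21760)·8/3 + (-17303/705024)·(-16/11) + 829/1620·1 = 1/2 ✓
b·c²: (-387/21760)·64/9 + (-17303/705024)·256/121 + 829/1620·1 = 1/3 ✓
b·Ac: (-17303/705024)·(-1088/1573) + 829/1620·485/1658 = 1/6 ✓
b·c³: (-387/21760)·512/27 + (-17303/705024)·(-4096/1331) + 829/1620·1 = 1/4 ✓
b·(c∘Ac): (-17303/705024)·17408/17303 + 829/1620·485/1658 = 1/8 ✓
b·Ac²: (-17303/705024)·(-8704/4719) + 829/1620·185/2487 = 1/12 ✓
b·A²c: 829/1620·135/1658 = 1/24 ✓; 4 stages ⇒ order 4.

4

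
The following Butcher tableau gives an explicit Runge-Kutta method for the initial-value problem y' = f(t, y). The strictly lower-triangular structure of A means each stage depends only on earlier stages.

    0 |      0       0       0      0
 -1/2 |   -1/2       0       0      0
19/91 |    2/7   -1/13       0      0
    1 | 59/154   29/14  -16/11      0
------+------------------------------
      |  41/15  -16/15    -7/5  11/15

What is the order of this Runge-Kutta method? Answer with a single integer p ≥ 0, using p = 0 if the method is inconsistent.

1

b = (41/15, -16/15, -7/5, 11/15)
c = (0, -1/2, 19/91, 1)
Ac = (0, 0, 1/26, -5363/4004)
Σ b_i: 41/15·1 + (-16/15)·1 + (-7/5)·1 + 11/15·1 = 1 ✓
b·c: (-16/15)·(-1/2) + (-7/5)·19/91 + 11/15·1 = 38/39 ≠ 1/2 ⇒ order 1.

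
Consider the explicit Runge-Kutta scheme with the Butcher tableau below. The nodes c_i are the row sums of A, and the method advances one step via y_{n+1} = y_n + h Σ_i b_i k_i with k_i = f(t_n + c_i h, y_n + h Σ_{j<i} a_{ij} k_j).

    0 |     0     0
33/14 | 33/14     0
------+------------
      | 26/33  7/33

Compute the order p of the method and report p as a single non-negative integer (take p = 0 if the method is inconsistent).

2

b = (26/33, 7/33)
c = (0, 33/14)
Σ b_i: 26/33·1 + 7/33·1 = 1 ✓
b·c: 7/33·33/14 = 1/2 ✓; 2 stages ⇒ order 2.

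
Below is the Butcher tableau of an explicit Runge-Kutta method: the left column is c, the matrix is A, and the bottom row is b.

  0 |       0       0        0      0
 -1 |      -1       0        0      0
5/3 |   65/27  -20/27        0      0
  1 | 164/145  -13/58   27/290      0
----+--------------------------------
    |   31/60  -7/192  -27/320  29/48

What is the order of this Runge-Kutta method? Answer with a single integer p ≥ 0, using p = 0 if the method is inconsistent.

4

b = (31/60, -7/192, -27/320, 29/48)
c = (0, -1, 5/3, 1)
Ac = (0, 0, 20/27, 11/29)
Σ b_i: 31/60·1 + (-7/192)·1 + (-27/320)·1 + 29/48·1 = 1 ✓
b·c: (-7/192)·(-1) + (-27/320)·5/3 + 29/48·1 = 1/2 ✓
b·c²: (-7/192)·1 + (-27/320)·25/9 + 29/48·1 = 1/3 ✓
b·Ac: (-27/320)·20/27 + 29/48·11/29 = 1/6 ✓
b·c³: (-7/192)·(-1) + (-27/320)·125/27 + 29/48·1 = 1/4 ✓
b·(c∘Ac): (-27/320)·100/81 + 29/48·11/29 = 1/8 ✓
b·Ac²: (-27/320)·(-20/27) + 29/48·1/29 = 1/12 ✓
b·A²c: 29/48·2/29 = 1/24 ✓; 4 stages ⇒ order 4.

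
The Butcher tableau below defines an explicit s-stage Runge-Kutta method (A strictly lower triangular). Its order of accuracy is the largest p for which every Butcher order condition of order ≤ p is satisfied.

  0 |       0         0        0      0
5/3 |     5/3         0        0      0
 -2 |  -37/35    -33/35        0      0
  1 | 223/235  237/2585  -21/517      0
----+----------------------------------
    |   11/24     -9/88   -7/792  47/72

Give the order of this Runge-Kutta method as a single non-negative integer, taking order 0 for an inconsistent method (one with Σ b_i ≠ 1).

b = (11/24, -9/88, -7/792, 47/72)
c = (0, 5/3, -2, 1)
Ac = (0, 0, -11/7, 11/47)
Σ b_i: 11/24·1 + (-9/88)·1 + (-7/792)·1 + 47/72·1 = 1 ✓
b·c: (-9/88)·5/3 + (-7/792)·(-2) + 47/72·1 = 1/2 ✓
b·c²: (-9/88)·25/9 + (-7/792)·4 + 47/72·1 = 1/3 ✓
b·Ac: (-7/792)·(-11/7) + 47/72·11/47 = 1/6 ✓
b·c³: (-9/88)·125/27 + (-7/792)·(-8) + 47/72·1 = 1/4 ✓
b·(c∘Ac): (-7/792)·22/7 + 47/72·11/47 = 1/8 ✓
b·Ac²: (-7/792)·(-55/21) + 47/72·13/141 = 1/12 ✓
b·A²c: 47/72·3/47 = 1/24 ✓; 4 stages ⇒ order 4.

4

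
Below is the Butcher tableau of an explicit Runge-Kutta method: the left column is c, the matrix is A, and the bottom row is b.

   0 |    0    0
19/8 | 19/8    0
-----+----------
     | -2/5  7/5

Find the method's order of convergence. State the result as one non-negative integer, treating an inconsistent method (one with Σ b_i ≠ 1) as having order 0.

1

b = (-2/5, 7/5)
c = (0, 19/8)
Σ b_i: (-2/5)·1 + 7/5·1 = 1 ✓
b·c: 7/5·19/8 = 133/40 ≠ 1/2 ⇒ order 1.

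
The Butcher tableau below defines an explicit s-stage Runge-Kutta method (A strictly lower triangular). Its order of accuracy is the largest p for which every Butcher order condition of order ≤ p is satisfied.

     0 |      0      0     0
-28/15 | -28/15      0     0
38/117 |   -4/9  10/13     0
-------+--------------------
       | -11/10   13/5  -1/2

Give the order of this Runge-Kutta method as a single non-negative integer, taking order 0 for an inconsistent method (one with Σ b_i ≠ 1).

1

b = (-11/10, 13/5, -1/2)
c = (0, -28/15, 38/117)
Ac = (0, 0, -56/39)
Σ b_i: (-11/10)·1 + 13/5·1 + (-1/2)·1 = 1 ✓
b·c: 13/5·(-28/15) + (-1/2)·38/117 = -14671/2925 ≠ 1/2 ⇒ order 1.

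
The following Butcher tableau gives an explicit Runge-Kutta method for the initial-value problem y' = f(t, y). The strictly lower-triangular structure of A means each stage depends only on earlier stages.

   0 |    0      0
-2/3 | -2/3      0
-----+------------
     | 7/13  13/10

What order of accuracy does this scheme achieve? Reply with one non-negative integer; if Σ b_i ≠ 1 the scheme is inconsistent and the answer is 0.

0

b = (7/13, 13/10)
c = (0, -2/3)
Σ b_i: 7/13·1 + 13/10·1 = 239/130 ≠ 1 ⇒ order 0.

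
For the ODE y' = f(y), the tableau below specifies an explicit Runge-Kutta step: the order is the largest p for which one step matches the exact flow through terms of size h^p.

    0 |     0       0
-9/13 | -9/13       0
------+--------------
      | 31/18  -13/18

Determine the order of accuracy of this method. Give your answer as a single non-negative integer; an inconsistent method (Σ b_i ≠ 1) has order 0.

b = (31/18, -13/18)
c = (0, -9/13)
Σ b_i: 31/18·1 + (-13/18)·1 = 1 ✓
b·c: (-13/18)·(-9/13) = 1/2 ✓; 2 stages ⇒ order 2.

2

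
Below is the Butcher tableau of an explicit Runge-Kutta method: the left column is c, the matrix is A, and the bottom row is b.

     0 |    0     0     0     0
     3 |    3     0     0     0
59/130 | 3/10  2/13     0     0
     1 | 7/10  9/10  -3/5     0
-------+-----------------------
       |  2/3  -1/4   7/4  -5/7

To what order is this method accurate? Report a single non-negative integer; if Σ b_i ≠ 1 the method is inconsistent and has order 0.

0

b = (2/3, -1/4, 7/4, -5/7)
c = (0, 3, 59/130, 1)
Ac = (0, 0, 6/13, 789/325)
Σ b_i: 2/3·1 + (-1/4)·1 + 7/4·1 + (-5/7)·1 = 61/42 ≠ 1 ⇒ order 0.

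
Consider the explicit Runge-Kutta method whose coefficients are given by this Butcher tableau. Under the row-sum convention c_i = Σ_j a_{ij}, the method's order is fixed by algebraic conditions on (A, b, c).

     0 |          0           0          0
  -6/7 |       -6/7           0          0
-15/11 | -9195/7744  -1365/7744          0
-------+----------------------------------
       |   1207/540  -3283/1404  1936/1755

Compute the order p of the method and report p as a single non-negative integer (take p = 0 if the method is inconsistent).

b = (1207/540, -3283/1404, 1936/1755)
c = (0, -6/7, -15/11)
Ac = (0, 0, 585/3872)
Σ b_i: 1207/540·1 + (-3283/1404)·1 + 1936/1755·1 = 1 ✓
b·c: (-3283/1404)·(-6/7) + 1936/1755·(-15/11) = 1/2 ✓
b·c²: (-3283/1404)·36/49 + 1936/1755·225/121 = 1/3 ✓
b·Ac: 1936/1755·585/3872 = 1/6 ✓; 3 stages ⇒ order 3.

3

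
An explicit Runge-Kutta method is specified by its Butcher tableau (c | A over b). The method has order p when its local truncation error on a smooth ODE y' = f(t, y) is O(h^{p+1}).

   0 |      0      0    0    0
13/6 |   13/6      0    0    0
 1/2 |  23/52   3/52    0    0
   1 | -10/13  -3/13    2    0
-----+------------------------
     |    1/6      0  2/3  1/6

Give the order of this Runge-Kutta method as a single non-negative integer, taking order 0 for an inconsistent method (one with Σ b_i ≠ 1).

b = (1/6, 0, 2/3, 1/6)
c = (0, 13/6, 1/2, 1)
Ac = (0, 0, 1/8, 1/2)
Σ b_i: 1/6·1 + 2/3·1 + 1/6·1 = 1 ✓
b·c: 2/3·1/2 + 1/6·1 = 1/2 ✓
b·c²: 2/3·1/4 + 1/6·1 = 1/3 ✓
b·Ac: 2/3·1/8 + 1/6·1/2 = 1/6 ✓
b·c³: 2/3·1/8 + 1/6·1 = 1/4 ✓
b·(c∘Ac): 2/3·1/16 + 1/6·1/2 = 1/8 ✓
b·Ac²: 2/3·13/48 + 1/6·(-7/12) = 1/12 ✓
b·A²c: 1/6·1/4 = 1/24 ✓; 4 stages ⇒ order 4.

4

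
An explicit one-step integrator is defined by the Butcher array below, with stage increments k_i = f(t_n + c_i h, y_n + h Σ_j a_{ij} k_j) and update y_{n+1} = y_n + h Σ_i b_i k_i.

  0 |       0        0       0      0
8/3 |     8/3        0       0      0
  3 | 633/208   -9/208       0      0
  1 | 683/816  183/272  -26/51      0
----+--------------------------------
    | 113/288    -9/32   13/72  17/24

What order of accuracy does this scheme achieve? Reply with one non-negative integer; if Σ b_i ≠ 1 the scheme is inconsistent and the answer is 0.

4

b = (113/288, -9/32, 13/72, 17/24)
c = (0, 8/3, 3, 1)
Ac = (0, 0, -3/26, 9/34)
Σ b_i: 113/288·1 + (-9/32)·1 + 13/72·1 + 17/24·1 = 1 ✓
b·c: (-9/32)·8/3 + 13/72·3 + 17/24·1 = 1/2 ✓
b·c²: (-9/32)·64/9 + 13/72·9 + 17/24·1 = 1/3 ✓
b·Ac: 13/72·(-3/26) + 17/24·9/34 = 1/6 ✓
b·c³: (-9/32)·512/27 + 13/72·27 + 17/24·1 = 1/4 ✓
b·(c∘Ac): 13/72·(-9/26) + 17/24·9/34 = 1/8 ✓
b·Ac²: 13/72·(-4/13) + 17/24·10/51 = 1/12 ✓
b·A²c: 17/24·1/17 = 1/24 ✓; 4 stages ⇒ order 4.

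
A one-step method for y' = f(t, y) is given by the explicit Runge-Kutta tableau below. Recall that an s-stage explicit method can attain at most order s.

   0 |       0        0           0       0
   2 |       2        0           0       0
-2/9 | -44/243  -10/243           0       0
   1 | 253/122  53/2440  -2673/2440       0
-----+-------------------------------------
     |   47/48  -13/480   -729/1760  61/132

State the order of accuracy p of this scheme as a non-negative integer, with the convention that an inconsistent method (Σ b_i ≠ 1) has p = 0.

b = (47/48, -13/480, -729/1760, 61/132)
c = (0, 2, -2/9, 1)
Ac = (0, 0, -20/243, 35/122)
Σ b_i: 47/48·1 + (-13/480)·1 + (-729/1760)·1 + 61/132·1 = 1 ✓
b·c: (-13/480)·2 + (-729/1760)·(-2/9) + 61/132·1 = 1/2 ✓
b·c²: (-13/480)·4 + (-729/1760)·4/81 + 61/132·1 = 1/3 ✓
b·Ac: (-729/1760)·(-20/243) + 61/132·35/122 = 1/6 ✓
b·c³: (-13/480)·8 + (-729/1760)·(-8/729) + 61/132·1 = 1/4 ✓
b·(c∘Ac): (-729/1760)·40/2187 + 61/132·35/122 = 1/8 ✓
b·Ac²: (-729/1760)·(-40/243) + 61/132·2/61 = 1/12 ✓
b·A²c: 61/132·11/122 = 1/24 ✓; 4 stages ⇒ order 4.

4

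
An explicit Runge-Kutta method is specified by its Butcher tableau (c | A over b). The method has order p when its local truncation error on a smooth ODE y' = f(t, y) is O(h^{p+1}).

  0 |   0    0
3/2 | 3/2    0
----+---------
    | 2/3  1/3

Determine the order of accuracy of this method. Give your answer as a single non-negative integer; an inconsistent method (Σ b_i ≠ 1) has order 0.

2

b = (2/3, 1/3)
c = (0, 3/2)
Σ b_i: 2/3·1 + 1/3·1 = 1 ✓
b·c: 1/3·3/2 = 1/2 ✓; 2 stages ⇒ order 2.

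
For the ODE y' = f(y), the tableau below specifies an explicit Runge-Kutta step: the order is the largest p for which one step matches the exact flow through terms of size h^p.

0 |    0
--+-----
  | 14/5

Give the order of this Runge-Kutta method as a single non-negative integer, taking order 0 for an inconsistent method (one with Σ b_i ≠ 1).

0

b = (14/5)
c = (0)
Σ b_i: 14/5·1 = 14/5 ≠ 1 ⇒ order 0.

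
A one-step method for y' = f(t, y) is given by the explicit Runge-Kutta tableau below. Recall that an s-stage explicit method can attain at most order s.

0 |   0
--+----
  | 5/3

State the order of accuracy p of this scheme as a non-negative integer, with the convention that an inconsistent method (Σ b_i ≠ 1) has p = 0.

0

b = (5/3)
c = (0)
Σ b_i: 5/3·1 = 5/3 ≠ 1 ⇒ order 0.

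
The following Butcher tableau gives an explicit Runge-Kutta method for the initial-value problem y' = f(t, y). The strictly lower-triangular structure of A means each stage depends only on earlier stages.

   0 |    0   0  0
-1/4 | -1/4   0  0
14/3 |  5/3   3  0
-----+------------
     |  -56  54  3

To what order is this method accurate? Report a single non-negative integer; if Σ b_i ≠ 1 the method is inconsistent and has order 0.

b = (-56, 54, 3)
c = (0, -1/4, 14/3)
Ac = (0, 0, -3/4)
Σ b_i: (-56)·1 + 54·1 + 3·1 = 1 ✓
b·c: 54·(-1/4) + 3·14/3 = 1/2 ✓
b·c²: 54·1/16 + 3·196/9 = 1649/24 ≠ 1/3 ⇒ order 2.
b·Ac: 3·(-3/4) = -9/4 ≠ 1/6

2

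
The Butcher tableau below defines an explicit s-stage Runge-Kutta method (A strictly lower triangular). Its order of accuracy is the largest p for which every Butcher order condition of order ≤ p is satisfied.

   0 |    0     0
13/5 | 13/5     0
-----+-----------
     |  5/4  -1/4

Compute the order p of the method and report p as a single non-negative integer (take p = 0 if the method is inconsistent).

b = (5/4, -1/4)
c = (0, 13/5)
Σ b_i: 5/4·1 + (-1/4)·1 = 1 ✓
b·c: (-1/4)·13/5 = -13/20 ≠ 1/2 ⇒ order 1.

1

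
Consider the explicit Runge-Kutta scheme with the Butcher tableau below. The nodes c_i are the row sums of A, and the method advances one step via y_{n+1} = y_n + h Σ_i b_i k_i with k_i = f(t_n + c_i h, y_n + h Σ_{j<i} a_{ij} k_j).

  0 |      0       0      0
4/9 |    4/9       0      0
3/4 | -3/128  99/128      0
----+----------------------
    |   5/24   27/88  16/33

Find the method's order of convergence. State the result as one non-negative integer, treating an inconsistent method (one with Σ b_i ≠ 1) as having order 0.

b = (5/24, 27/88, 16/33)
c = (0, 4/9, 3/4)
Ac = (0, 0, 11/32)
Σ b_i: 5/24·1 + 27/88·1 + 16/33·1 = 1 ✓
b·c: 27/88·4/9 + 16/33·3/4 = 1/2 ✓
b·c²: 27/88·16/81 + 16/33·9/16 = 1/3 ✓
b·Ac: 16/33·11/32 = 1/6 ✓; 3 stages ⇒ order 3.

3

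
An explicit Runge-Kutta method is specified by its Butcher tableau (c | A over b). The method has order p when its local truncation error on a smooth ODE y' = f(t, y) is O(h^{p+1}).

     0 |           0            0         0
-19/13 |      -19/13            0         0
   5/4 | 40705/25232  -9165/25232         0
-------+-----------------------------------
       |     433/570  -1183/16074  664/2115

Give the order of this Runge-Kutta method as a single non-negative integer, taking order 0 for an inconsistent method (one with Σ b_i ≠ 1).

b = (433/570, -1183/16074, 664/2115)
c = (0, -19/13, 5/4)
Ac = (0, 0, 705/1328)
Σ b_i: 433/570·1 + (-1183/16074)·1 + 664/2115·1 = 1 ✓
b·c: (-1183/16074)·(-19/13) + 664/2115·5/4 = 1/2 ✓
b·c²: (-1183/16074)·361/169 + 664/2115·25/16 = 1/3 ✓
b·Ac: 664/2115·705/1328 = 1/6 ✓; 3 stages ⇒ order 3.

3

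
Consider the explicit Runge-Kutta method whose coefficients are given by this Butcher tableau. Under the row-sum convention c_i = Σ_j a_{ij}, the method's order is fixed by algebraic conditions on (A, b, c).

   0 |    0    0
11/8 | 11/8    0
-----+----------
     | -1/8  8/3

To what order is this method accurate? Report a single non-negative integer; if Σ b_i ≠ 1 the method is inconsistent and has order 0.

0

b = (-1/8, 8/3)
c = (0, 11/8)
Σ b_i: (-1/8)·1 + 8/3·1 = 61/24 ≠ 1 ⇒ order 0.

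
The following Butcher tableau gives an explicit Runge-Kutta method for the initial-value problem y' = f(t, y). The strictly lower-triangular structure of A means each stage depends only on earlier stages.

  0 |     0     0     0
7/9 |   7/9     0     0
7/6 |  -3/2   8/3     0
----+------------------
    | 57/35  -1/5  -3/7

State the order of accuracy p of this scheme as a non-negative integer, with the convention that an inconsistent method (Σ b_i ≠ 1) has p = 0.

b = (57/35, -1/5, -3/7)
c = (0, 7/9, 7/6)
Ac = (0, 0, 56/27)
Σ b_i: 57/35·1 + (-1/5)·1 + (-3/7)·1 = 1 ✓
b·c: (-1/5)·7/9 + (-3/7)·7/6 = -59/90 ≠ 1/2 ⇒ order 1.

1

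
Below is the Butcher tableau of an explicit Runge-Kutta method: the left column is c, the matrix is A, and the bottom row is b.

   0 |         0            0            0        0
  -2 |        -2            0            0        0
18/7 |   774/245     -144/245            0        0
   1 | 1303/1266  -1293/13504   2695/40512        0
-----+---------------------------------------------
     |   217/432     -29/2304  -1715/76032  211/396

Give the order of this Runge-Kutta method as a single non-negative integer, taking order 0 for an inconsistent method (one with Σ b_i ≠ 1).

4

b = (217/432, -29/2304, -1715/76032, 211/396)
c = (0, -2, 18/7, 1)
Ac = (0, 0, 288/245, 153/422)
Σ b_i: 217/432·1 + (-29/2304)·1 + (-1715/76032)·1 + 211/396·1 = 1 ✓
b·c: (-29/2304)·(-2) + (-1715/76032)·18/7 + 211/396·1 = 1/2 ✓
b·c²: (-29/2304)·4 + (-1715/76032)·324/49 + 211/396·1 = 1/3 ✓
b·Ac: (-1715/76032)·288/245 + 211/396·153/422 = 1/6 ✓
b·c³: (-29/2304)·(-8) + (-1715/76032)·5832/343 + 211/396·1 = 1/4 ✓
b·(c∘Ac): (-1715/76032)·5184/1715 + 211/396·153/422 = 1/8 ✓
b·Ac²: (-1715/76032)·(-576/245) + 211/396·12/211 = 1/12 ✓
b·A²c: 211/396·33/422 = 1/24 ✓; 4 stages ⇒ order 4.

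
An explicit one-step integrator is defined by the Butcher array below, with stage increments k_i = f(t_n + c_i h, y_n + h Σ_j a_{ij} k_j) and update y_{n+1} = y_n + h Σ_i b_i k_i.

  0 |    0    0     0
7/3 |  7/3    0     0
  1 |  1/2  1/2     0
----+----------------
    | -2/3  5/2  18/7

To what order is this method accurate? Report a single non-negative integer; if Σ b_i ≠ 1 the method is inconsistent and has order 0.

b = (-2/3, 5/2, 18/7)
c = (0, 7/3, 1)
Ac = (0, 0, 7/6)
Σ b_i: (-2/3)·1 + 5/2·1 + 18/7·1 = 185/42 ≠ 1 ⇒ order 0.

0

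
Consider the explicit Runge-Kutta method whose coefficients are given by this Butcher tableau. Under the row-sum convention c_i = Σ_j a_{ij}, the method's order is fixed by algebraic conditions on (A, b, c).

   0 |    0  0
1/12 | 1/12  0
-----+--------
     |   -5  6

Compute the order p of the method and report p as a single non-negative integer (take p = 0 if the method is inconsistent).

2

b = (-5, 6)
c = (0, 1/12)
Σ b_i: (-5)·1 + 6·1 = 1 ✓
b·c: 6·1/12 = 1/2 ✓; 2 stages ⇒ order 2.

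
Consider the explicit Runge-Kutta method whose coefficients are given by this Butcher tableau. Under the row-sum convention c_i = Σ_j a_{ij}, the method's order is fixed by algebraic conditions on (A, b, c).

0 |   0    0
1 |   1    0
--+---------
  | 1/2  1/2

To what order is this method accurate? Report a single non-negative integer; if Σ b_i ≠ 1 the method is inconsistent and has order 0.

2

b = (1/2, 1/2)
c = (0, 1)
Σ b_i: 1/2·1 + 1/2·1 = 1 ✓
b·c: 1/2·1 = 1/2 ✓; 2 stages ⇒ order 2.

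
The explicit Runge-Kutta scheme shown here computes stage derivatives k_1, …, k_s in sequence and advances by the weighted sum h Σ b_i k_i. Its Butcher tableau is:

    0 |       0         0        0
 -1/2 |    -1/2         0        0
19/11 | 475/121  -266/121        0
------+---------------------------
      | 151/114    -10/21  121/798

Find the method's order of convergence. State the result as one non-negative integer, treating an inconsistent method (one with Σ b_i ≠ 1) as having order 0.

b = (151/114, -10/21, 121/798)
c = (0, -1/2, 19/11)
Ac = (0, 0, 133/121)
Σ b_i: 151/114·1 + (-10/21)·1 + 121/798·1 = 1 ✓
b·c: (-10/21)·(-1/2) + 121/798·19/11 = 1/2 ✓
b·c²: (-10/21)·1/4 + 121/798·361/121 = 1/3 ✓
b·Ac: 121/798·133/121 = 1/6 ✓; 3 stages ⇒ order 3.

3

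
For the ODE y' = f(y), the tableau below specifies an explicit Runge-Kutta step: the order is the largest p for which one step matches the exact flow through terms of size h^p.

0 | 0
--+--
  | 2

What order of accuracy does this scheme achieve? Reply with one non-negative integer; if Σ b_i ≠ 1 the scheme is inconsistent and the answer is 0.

0

b = (2)
c = (0)
Σ b_i: 2·1 = 2 ≠ 1 ⇒ order 0.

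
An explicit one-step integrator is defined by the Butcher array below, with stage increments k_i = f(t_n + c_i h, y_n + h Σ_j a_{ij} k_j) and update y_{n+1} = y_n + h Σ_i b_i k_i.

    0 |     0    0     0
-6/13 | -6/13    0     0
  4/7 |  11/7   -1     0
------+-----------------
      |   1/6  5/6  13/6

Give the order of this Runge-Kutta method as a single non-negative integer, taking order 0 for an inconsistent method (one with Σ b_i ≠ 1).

b = (1/6, 5/6, 13/6)
c = (0, -6/13, 4/7)
Ac = (0, 0, 6/13)
Σ b_i: 1/6·1 + 5/6·1 + 13/6·1 = 19/6 ≠ 1 ⇒ order 0.

0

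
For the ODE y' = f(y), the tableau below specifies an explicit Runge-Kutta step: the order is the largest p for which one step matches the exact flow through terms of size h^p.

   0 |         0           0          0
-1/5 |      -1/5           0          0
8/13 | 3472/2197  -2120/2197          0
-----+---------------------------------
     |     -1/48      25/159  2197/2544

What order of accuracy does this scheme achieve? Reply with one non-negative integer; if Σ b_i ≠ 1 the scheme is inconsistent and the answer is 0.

3

b = (-1/48, 25/159, 2197/2544)
c = (0, -1/5, 8/13)
Ac = (0, 0, 424/2197)
Σ b_i: (-1/48)·1 + 25/159·1 + 2197/2544·1 = 1 ✓
b·c: 25/159·(-1/5) + 2197/2544·8/13 = 1/2 ✓
b·c²: 25/159·1/25 + 2197/2544·64/169 = 1/3 ✓
b·Ac: 2197/2544·424/2197 = 1/6 ✓; 3 stages ⇒ order 3.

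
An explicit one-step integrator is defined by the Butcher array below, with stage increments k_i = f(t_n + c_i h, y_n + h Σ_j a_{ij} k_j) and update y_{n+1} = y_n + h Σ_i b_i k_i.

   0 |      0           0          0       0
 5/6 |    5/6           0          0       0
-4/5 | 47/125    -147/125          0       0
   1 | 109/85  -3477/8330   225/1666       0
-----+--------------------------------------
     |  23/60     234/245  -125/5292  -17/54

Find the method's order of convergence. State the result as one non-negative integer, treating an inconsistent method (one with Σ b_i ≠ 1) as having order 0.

b = (23/60, 234/245, -125/5292, -17/54)
c = (0, 5/6, -4/5, 1)
Ac = (0, 0, -49/50, -31/68)
Σ b_i: 23/60·1 + 234/245·1 + (-125/5292)·1 + (-17/54)·1 = 1 ✓
b·c: 234/245·5/6 + (-125/5292)·(-4/5) + (-17/54)·1 = 1/2 ✓
b·c²: 234/245·25/36 + (-125/5292)·16/25 + (-17/54)·1 = 1/3 ✓
b·Ac: (-125/5292)·(-49/50) + (-17/54)·(-31/68) = 1/6 ✓
b·c³: 234/245·125/216 + (-125/5292)·(-64/125) + (-17/54)·1 = 1/4 ✓
b·(c∘Ac): (-125/5292)·98/125 + (-17/54)·(-31/68) = 1/8 ✓
b·Ac²: (-125/5292)·(-49/60) + (-17/54)·(-83/408) = 1/12 ✓
b·A²c: (-17/54)·(-9/68) = 1/24 ✓; 4 stages ⇒ order 4.

4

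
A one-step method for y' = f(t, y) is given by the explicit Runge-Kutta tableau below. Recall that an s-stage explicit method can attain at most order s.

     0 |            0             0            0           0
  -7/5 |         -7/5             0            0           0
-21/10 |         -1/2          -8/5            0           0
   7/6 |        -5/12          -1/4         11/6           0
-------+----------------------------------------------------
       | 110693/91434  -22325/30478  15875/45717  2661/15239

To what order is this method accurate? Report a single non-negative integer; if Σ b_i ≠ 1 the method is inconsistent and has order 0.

3

b = (110693/91434, -22325/30478, 15875/45717, 2661/15239)
c = (0, -7/5, -21/10, 7/6)
Ac = (0, 0, 56/25, -7/2)
Σ b_i: 110693/91434·1 + (-22325/30478)·1 + 15875/45717·1 + 2661/15239·1 = 1 ✓
b·c: (-22325/30478)·(-7/5) + 15875/45717·(-21/10) + 2661/15239·7/6 = 1/2 ✓
b·c²: (-22325/30478)·49/25 + 15875/45717·441/100 + 2661/15239·49/36 = 1/3 ✓
b·Ac: 15875/45717·56/25 + 2661/15239·(-7/2) = 1/6 ✓
b·c³: (-22325/30478)·(-343/125) + 15875/45717·(-9261/1000) + 2661/15239·343/216 = -25991/27990 ≠ 1/4 ⇒ order 3.
b·(c∘Ac): 15875/45717·(-588/125) + 2661/15239·(-49/12) = -2919/1244 ≠ 1/8
b·Ac²: 15875/45717·(-392/125) + 2661/15239·1519/200 = 44273/186600 ≠ 1/12
b·A²c: 2661/15239·308/75 = 39028/54425 ≠ 1/24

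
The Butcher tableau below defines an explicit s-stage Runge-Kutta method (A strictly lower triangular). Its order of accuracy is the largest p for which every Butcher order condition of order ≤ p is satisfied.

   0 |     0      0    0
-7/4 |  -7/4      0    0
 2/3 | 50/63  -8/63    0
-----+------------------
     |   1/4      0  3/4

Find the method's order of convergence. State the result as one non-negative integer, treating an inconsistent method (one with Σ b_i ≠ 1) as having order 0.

b = (1/4, 0, 3/4)
c = (0, -7/4, 2/3)
Ac = (0, 0, 2/9)
Σ b_i: 1/4·1 + 3/4·1 = 1 ✓
b·c: 3/4·2/3 = 1/2 ✓
b·c²: 3/4·4/9 = 1/3 ✓
b·Ac: 3/4·2/9 = 1/6 ✓; 3 stages ⇒ order 3.

3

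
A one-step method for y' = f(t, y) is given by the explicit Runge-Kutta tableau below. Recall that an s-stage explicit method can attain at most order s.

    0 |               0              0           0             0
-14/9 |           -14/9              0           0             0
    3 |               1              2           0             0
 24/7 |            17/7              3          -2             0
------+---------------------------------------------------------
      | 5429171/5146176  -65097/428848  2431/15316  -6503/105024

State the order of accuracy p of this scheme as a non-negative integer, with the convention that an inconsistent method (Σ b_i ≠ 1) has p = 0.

3

b = (5429171/5146176, -65097/428848, 2431/15316, -6503/105024)
c = (0, -14/9, 3, 24/7)
Ac = (0, 0, -28/9, -32/3)
Σ b_i: 5429171/5146176·1 + (-65097/428848)·1 + 2431/15316·1 + (-6503/105024)·1 = 1 ✓
b·c: (-65097/428848)·(-14/9) + 2431/15316·3 + (-6503/105024)·24/7 = 1/2 ✓
b·c²: (-65097/428848)·196/81 + 2431/15316·9 + (-6503/105024)·576/49 = 1/3 ✓
b·Ac: 2431/15316·(-28/9) + (-6503/105024)·(-32/3) = 1/6 ✓
b·c³: (-65097/428848)·(-2744/729) + 2431/15316·27 + (-6503/105024)·13824/343 = 6835435/2894724 ≠ 1/4 ⇒ order 3.
b·(c∘Ac): 2431/15316·(-28/3) + (-6503/105024)·(-256/7) = 1285/1641 ≠ 1/8
b·Ac²: 2431/15316·392/81 + (-6503/105024)·(-290/27) = 677341/472608 ≠ 1/12
b·A²c: (-6503/105024)·56/9 = -45521/118152 ≠ 1/24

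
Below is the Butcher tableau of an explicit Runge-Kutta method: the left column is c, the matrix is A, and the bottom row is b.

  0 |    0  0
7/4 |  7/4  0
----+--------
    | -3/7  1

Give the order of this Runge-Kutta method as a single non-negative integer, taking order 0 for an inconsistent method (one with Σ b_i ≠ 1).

b = (-3/7, 1)
c = (0, 7/4)
Σ b_i: (-3/7)·1 + 1·1 = 4/7 ≠ 1 ⇒ order 0.

0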